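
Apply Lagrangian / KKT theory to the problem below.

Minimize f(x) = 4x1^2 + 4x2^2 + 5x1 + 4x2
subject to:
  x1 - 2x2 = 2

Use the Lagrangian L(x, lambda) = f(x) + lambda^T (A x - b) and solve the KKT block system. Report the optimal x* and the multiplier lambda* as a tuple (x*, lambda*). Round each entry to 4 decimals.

Form the Lagrangian:
  L(x, lambda) = (1/2) x^T Q x + c^T x + lambda^T (A x - b)
Stationarity (grad_x L = 0): Q x + c + A^T lambda = 0.
Primal feasibility: A x = b.

This gives the KKT block system:
  [ Q   A^T ] [ x     ]   [-c ]
  [ A    0  ] [ lambda ] = [ b ]

Solving the linear system:
  x*      = (-0.3, -1.15)
  lambda* = (-2.6)
  f(x*)   = -0.45

x* = (-0.3, -1.15), lambda* = (-2.6)


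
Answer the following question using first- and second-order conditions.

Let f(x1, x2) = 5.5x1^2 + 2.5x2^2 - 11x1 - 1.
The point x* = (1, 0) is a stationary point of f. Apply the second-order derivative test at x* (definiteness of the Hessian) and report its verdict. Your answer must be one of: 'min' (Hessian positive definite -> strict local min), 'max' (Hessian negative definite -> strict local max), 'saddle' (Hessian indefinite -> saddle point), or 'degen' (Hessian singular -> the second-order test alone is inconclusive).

Compute the Hessian H = grad^2 f:
  H = [[11, 0], [0, 5]]
Verify stationarity: grad f(x*) = H x* + g = (0, 0).
Eigenvalues of H: 5, 11.
Both eigenvalues > 0, so H is positive definite -> x* is a strict local min.

min


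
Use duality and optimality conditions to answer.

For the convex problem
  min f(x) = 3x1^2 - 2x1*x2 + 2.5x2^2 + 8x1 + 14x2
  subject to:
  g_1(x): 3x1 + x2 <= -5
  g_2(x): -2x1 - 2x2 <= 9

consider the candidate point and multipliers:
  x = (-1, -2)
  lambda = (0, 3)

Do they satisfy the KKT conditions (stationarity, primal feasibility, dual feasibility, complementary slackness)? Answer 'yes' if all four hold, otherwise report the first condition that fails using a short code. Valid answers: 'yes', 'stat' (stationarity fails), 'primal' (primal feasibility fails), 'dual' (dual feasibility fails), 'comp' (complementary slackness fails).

Gradient of f: grad f(x) = Q x + c = (6, 6)
Constraint values g_i(x) = a_i^T x - b_i:
  g_1((-1, -2)) = 0
  g_2((-1, -2)) = -3
Stationarity residual: grad f(x) + sum_i lambda_i a_i = (0, 0)
  -> stationarity OK
Primal feasibility (all g_i <= 0): OK
Dual feasibility (all lambda_i >= 0): OK
Complementary slackness (lambda_i * g_i(x) = 0 for all i): FAILS

Verdict: the first failing condition is complementary_slackness -> comp.

comp


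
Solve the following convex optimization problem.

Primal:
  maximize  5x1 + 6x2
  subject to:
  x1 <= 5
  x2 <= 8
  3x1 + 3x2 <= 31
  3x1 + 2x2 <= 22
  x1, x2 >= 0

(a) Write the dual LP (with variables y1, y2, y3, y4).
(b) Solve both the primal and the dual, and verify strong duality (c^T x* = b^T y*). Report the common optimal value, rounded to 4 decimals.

The standard primal-dual pair for 'max c^T x s.t. A x <= b, x >= 0' is:
  Dual:  min b^T y  s.t.  A^T y >= c,  y >= 0.

So the dual LP is:
  minimize  5y1 + 8y2 + 31y3 + 22y4
  subject to:
    y1 + 3y3 + 3y4 >= 5
    y2 + 3y3 + 2y4 >= 6
    y1, y2, y3, y4 >= 0

Solving the primal: x* = (2, 8).
  primal value c^T x* = 58.
Solving the dual: y* = (0, 2.6667, 0, 1.6667).
  dual value b^T y* = 58.
Strong duality: c^T x* = b^T y*. Confirmed.

58


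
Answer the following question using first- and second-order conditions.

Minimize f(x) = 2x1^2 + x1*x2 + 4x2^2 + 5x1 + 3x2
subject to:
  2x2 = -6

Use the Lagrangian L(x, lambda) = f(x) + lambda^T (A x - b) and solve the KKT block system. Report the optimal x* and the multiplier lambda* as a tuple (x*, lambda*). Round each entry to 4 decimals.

Form the Lagrangian:
  L(x, lambda) = (1/2) x^T Q x + c^T x + lambda^T (A x - b)
Stationarity (grad_x L = 0): Q x + c + A^T lambda = 0.
Primal feasibility: A x = b.

This gives the KKT block system:
  [ Q   A^T ] [ x     ]   [-c ]
  [ A    0  ] [ lambda ] = [ b ]

Solving the linear system:
  x*      = (-0.5, -3)
  lambda* = (10.75)
  f(x*)   = 26.5

x* = (-0.5, -3), lambda* = (10.75)


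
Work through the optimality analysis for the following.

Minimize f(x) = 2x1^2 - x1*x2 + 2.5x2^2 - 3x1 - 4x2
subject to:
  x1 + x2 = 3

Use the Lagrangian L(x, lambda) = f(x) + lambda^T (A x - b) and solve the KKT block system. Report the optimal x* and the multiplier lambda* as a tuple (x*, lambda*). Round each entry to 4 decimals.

Form the Lagrangian:
  L(x, lambda) = (1/2) x^T Q x + c^T x + lambda^T (A x - b)
Stationarity (grad_x L = 0): Q x + c + A^T lambda = 0.
Primal feasibility: A x = b.

This gives the KKT block system:
  [ Q   A^T ] [ x     ]   [-c ]
  [ A    0  ] [ lambda ] = [ b ]

Solving the linear system:
  x*      = (1.5455, 1.4545)
  lambda* = (-1.7273)
  f(x*)   = -2.6364

x* = (1.5455, 1.4545), lambda* = (-1.7273)


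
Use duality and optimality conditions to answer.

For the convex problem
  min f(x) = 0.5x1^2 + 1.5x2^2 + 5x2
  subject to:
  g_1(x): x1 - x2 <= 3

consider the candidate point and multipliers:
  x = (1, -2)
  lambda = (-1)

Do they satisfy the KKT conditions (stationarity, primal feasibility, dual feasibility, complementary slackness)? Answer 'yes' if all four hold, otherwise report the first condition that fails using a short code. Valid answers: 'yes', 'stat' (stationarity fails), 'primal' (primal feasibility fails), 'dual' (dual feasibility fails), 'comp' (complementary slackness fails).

Gradient of f: grad f(x) = Q x + c = (1, -1)
Constraint values g_i(x) = a_i^T x - b_i:
  g_1((1, -2)) = 0
Stationarity residual: grad f(x) + sum_i lambda_i a_i = (0, 0)
  -> stationarity OK
Primal feasibility (all g_i <= 0): OK
Dual feasibility (all lambda_i >= 0): FAILS
Complementary slackness (lambda_i * g_i(x) = 0 for all i): OK

Verdict: the first failing condition is dual_feasibility -> dual.

dual


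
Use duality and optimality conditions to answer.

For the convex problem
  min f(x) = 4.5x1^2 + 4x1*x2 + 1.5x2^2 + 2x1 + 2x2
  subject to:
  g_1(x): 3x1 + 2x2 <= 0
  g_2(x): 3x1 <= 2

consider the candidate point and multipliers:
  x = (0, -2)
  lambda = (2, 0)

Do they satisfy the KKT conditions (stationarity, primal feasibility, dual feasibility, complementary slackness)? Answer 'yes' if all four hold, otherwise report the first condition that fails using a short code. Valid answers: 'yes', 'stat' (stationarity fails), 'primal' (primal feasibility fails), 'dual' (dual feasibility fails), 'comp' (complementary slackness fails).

Gradient of f: grad f(x) = Q x + c = (-6, -4)
Constraint values g_i(x) = a_i^T x - b_i:
  g_1((0, -2)) = -4
  g_2((0, -2)) = -2
Stationarity residual: grad f(x) + sum_i lambda_i a_i = (0, 0)
  -> stationarity OK
Primal feasibility (all g_i <= 0): OK
Dual feasibility (all lambda_i >= 0): OK
Complementary slackness (lambda_i * g_i(x) = 0 for all i): FAILS

Verdict: the first failing condition is complementary_slackness -> comp.

comp


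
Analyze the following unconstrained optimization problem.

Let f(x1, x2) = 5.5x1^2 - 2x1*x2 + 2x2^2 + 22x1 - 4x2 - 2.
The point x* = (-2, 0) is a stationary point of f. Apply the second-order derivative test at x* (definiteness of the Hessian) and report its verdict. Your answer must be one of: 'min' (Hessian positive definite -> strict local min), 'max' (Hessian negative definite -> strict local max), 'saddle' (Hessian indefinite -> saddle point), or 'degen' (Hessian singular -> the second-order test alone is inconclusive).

Compute the Hessian H = grad^2 f:
  H = [[11, -2], [-2, 4]]
Verify stationarity: grad f(x*) = H x* + g = (0, 0).
Eigenvalues of H: 3.4689, 11.5311.
Both eigenvalues > 0, so H is positive definite -> x* is a strict local min.

min


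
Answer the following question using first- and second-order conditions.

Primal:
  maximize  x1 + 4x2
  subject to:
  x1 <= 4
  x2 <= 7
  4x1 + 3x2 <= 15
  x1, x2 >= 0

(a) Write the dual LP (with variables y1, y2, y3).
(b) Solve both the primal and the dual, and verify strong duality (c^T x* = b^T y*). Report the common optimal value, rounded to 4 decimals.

The standard primal-dual pair for 'max c^T x s.t. A x <= b, x >= 0' is:
  Dual:  min b^T y  s.t.  A^T y >= c,  y >= 0.

So the dual LP is:
  minimize  4y1 + 7y2 + 15y3
  subject to:
    y1 + 4y3 >= 1
    y2 + 3y3 >= 4
    y1, y2, y3 >= 0

Solving the primal: x* = (0, 5).
  primal value c^T x* = 20.
Solving the dual: y* = (0, 0, 1.3333).
  dual value b^T y* = 20.
Strong duality: c^T x* = b^T y*. Confirmed.

20


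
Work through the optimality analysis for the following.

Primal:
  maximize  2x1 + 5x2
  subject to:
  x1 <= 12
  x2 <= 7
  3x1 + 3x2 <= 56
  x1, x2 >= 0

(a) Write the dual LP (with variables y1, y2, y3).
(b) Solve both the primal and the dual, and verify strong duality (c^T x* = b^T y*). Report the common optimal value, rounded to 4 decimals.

The standard primal-dual pair for 'max c^T x s.t. A x <= b, x >= 0' is:
  Dual:  min b^T y  s.t.  A^T y >= c,  y >= 0.

So the dual LP is:
  minimize  12y1 + 7y2 + 56y3
  subject to:
    y1 + 3y3 >= 2
    y2 + 3y3 >= 5
    y1, y2, y3 >= 0

Solving the primal: x* = (11.6667, 7).
  primal value c^T x* = 58.3333.
Solving the dual: y* = (0, 3, 0.6667).
  dual value b^T y* = 58.3333.
Strong duality: c^T x* = b^T y*. Confirmed.

58.3333


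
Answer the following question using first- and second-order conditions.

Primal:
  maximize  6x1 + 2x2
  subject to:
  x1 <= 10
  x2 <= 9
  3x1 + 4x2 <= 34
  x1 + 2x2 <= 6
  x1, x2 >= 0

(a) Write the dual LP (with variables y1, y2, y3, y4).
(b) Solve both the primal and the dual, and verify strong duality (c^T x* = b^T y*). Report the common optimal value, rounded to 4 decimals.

The standard primal-dual pair for 'max c^T x s.t. A x <= b, x >= 0' is:
  Dual:  min b^T y  s.t.  A^T y >= c,  y >= 0.

So the dual LP is:
  minimize  10y1 + 9y2 + 34y3 + 6y4
  subject to:
    y1 + 3y3 + y4 >= 6
    y2 + 4y3 + 2y4 >= 2
    y1, y2, y3, y4 >= 0

Solving the primal: x* = (6, 0).
  primal value c^T x* = 36.
Solving the dual: y* = (0, 0, 0, 6).
  dual value b^T y* = 36.
Strong duality: c^T x* = b^T y*. Confirmed.

36


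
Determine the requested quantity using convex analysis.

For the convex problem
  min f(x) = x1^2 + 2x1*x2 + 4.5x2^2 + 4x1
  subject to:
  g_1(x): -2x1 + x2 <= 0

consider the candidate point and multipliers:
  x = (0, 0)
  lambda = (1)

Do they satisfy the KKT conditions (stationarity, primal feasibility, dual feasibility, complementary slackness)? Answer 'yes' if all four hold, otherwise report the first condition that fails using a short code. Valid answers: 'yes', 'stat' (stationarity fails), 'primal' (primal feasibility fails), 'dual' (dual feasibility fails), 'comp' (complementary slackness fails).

Gradient of f: grad f(x) = Q x + c = (4, 0)
Constraint values g_i(x) = a_i^T x - b_i:
  g_1((0, 0)) = 0
Stationarity residual: grad f(x) + sum_i lambda_i a_i = (2, 1)
  -> stationarity FAILS
Primal feasibility (all g_i <= 0): OK
Dual feasibility (all lambda_i >= 0): OK
Complementary slackness (lambda_i * g_i(x) = 0 for all i): OK

Verdict: the first failing condition is stationarity -> stat.

stat


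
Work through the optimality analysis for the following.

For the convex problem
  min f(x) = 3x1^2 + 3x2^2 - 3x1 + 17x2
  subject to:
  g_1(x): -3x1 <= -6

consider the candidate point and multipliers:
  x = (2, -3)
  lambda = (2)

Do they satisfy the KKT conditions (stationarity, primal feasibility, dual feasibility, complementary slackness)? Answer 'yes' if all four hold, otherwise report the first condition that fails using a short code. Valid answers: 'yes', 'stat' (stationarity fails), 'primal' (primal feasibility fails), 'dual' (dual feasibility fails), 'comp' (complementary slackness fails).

Gradient of f: grad f(x) = Q x + c = (9, -1)
Constraint values g_i(x) = a_i^T x - b_i:
  g_1((2, -3)) = 0
Stationarity residual: grad f(x) + sum_i lambda_i a_i = (3, -1)
  -> stationarity FAILS
Primal feasibility (all g_i <= 0): OK
Dual feasibility (all lambda_i >= 0): OK
Complementary slackness (lambda_i * g_i(x) = 0 for all i): OK

Verdict: the first failing condition is stationarity -> stat.

stat


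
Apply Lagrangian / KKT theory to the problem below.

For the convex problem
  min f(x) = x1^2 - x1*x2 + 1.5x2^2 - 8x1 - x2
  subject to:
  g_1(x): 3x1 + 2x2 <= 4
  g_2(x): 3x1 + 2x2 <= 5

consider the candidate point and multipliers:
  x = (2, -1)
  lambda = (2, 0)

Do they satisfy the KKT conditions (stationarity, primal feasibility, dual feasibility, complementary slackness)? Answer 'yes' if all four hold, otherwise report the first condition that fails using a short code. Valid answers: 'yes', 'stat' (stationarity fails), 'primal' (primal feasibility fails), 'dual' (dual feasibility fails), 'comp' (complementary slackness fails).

Gradient of f: grad f(x) = Q x + c = (-3, -6)
Constraint values g_i(x) = a_i^T x - b_i:
  g_1((2, -1)) = 0
  g_2((2, -1)) = -1
Stationarity residual: grad f(x) + sum_i lambda_i a_i = (3, -2)
  -> stationarity FAILS
Primal feasibility (all g_i <= 0): OK
Dual feasibility (all lambda_i >= 0): OK
Complementary slackness (lambda_i * g_i(x) = 0 for all i): OK

Verdict: the first failing condition is stationarity -> stat.

stat


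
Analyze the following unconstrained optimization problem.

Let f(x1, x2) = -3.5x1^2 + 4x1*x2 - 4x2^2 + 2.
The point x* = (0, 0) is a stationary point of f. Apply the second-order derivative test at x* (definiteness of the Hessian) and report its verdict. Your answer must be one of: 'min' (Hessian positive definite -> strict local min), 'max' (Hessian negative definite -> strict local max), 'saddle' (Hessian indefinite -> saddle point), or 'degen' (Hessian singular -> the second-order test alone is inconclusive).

Compute the Hessian H = grad^2 f:
  H = [[-7, 4], [4, -8]]
Verify stationarity: grad f(x*) = H x* + g = (0, 0).
Eigenvalues of H: -11.5311, -3.4689.
Both eigenvalues < 0, so H is negative definite -> x* is a strict local max.

max


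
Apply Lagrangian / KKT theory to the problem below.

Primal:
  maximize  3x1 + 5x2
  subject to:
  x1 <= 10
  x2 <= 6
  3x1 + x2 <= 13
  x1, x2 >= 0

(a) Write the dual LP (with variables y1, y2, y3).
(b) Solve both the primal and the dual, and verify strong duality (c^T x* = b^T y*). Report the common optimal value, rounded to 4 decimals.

The standard primal-dual pair for 'max c^T x s.t. A x <= b, x >= 0' is:
  Dual:  min b^T y  s.t.  A^T y >= c,  y >= 0.

So the dual LP is:
  minimize  10y1 + 6y2 + 13y3
  subject to:
    y1 + 3y3 >= 3
    y2 + y3 >= 5
    y1, y2, y3 >= 0

Solving the primal: x* = (2.3333, 6).
  primal value c^T x* = 37.
Solving the dual: y* = (0, 4, 1).
  dual value b^T y* = 37.
Strong duality: c^T x* = b^T y*. Confirmed.

37


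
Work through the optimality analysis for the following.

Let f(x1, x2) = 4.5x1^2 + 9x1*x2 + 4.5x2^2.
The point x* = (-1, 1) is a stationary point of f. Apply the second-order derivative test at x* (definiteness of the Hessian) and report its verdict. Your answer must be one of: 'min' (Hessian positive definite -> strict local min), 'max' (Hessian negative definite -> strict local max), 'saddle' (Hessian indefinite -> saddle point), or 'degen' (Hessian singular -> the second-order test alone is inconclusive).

Compute the Hessian H = grad^2 f:
  H = [[9, 9], [9, 9]]
Verify stationarity: grad f(x*) = H x* + g = (0, 0).
Eigenvalues of H: 0, 18.
H has a zero eigenvalue (singular; positive semidefinite but not definite), so H is neither positive definite, negative definite, nor indefinite. The second-order test alone is inconclusive -> degen.
(Indeed, f is constant along the null direction of H through x*, so x* is not a strict local extremum.)

degen


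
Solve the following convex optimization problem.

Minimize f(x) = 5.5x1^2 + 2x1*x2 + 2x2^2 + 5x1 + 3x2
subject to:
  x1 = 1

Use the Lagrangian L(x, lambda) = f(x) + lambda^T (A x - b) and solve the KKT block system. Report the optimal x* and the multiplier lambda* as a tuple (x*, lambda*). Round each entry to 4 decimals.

Form the Lagrangian:
  L(x, lambda) = (1/2) x^T Q x + c^T x + lambda^T (A x - b)
Stationarity (grad_x L = 0): Q x + c + A^T lambda = 0.
Primal feasibility: A x = b.

This gives the KKT block system:
  [ Q   A^T ] [ x     ]   [-c ]
  [ A    0  ] [ lambda ] = [ b ]

Solving the linear system:
  x*      = (1, -1.25)
  lambda* = (-13.5)
  f(x*)   = 7.375

x* = (1, -1.25), lambda* = (-13.5)


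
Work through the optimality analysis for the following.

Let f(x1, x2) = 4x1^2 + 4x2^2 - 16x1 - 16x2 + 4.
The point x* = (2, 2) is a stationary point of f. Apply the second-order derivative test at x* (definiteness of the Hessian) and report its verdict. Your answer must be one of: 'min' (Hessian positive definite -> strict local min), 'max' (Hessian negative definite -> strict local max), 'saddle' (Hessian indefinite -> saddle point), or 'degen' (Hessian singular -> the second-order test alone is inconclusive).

Compute the Hessian H = grad^2 f:
  H = [[8, 0], [0, 8]]
Verify stationarity: grad f(x*) = H x* + g = (0, 0).
Eigenvalues of H: 8, 8.
Both eigenvalues > 0, so H is positive definite -> x* is a strict local min.

min


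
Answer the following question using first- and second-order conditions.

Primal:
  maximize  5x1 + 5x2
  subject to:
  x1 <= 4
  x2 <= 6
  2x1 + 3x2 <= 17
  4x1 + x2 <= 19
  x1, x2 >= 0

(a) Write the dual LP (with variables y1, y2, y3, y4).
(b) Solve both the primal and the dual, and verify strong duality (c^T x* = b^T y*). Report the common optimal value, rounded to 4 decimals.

The standard primal-dual pair for 'max c^T x s.t. A x <= b, x >= 0' is:
  Dual:  min b^T y  s.t.  A^T y >= c,  y >= 0.

So the dual LP is:
  minimize  4y1 + 6y2 + 17y3 + 19y4
  subject to:
    y1 + 2y3 + 4y4 >= 5
    y2 + 3y3 + y4 >= 5
    y1, y2, y3, y4 >= 0

Solving the primal: x* = (4, 3).
  primal value c^T x* = 35.
Solving the dual: y* = (1.6667, 0, 1.6667, 0).
  dual value b^T y* = 35.
Strong duality: c^T x* = b^T y*. Confirmed.

35


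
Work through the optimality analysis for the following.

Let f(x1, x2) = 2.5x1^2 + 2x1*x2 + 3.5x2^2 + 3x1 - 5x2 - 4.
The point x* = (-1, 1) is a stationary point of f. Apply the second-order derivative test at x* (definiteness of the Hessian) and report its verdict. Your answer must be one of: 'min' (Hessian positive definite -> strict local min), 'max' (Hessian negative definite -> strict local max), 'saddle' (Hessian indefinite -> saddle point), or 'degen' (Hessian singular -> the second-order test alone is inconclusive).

Compute the Hessian H = grad^2 f:
  H = [[5, 2], [2, 7]]
Verify stationarity: grad f(x*) = H x* + g = (0, 0).
Eigenvalues of H: 3.7639, 8.2361.
Both eigenvalues > 0, so H is positive definite -> x* is a strict local min.

min


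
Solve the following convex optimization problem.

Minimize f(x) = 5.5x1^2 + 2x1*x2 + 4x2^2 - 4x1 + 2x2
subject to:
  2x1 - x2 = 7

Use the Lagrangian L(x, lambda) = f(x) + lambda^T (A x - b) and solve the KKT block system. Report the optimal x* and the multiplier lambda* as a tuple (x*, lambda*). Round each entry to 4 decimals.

Form the Lagrangian:
  L(x, lambda) = (1/2) x^T Q x + c^T x + lambda^T (A x - b)
Stationarity (grad_x L = 0): Q x + c + A^T lambda = 0.
Primal feasibility: A x = b.

This gives the KKT block system:
  [ Q   A^T ] [ x     ]   [-c ]
  [ A    0  ] [ lambda ] = [ b ]

Solving the linear system:
  x*      = (2.4706, -2.0588)
  lambda* = (-9.5294)
  f(x*)   = 26.3529

x* = (2.4706, -2.0588), lambda* = (-9.5294)


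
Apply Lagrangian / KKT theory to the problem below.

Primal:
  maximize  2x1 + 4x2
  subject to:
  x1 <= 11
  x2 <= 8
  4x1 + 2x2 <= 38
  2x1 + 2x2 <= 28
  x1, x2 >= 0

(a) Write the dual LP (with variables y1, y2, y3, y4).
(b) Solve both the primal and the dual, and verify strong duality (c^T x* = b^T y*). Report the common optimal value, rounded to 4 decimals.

The standard primal-dual pair for 'max c^T x s.t. A x <= b, x >= 0' is:
  Dual:  min b^T y  s.t.  A^T y >= c,  y >= 0.

So the dual LP is:
  minimize  11y1 + 8y2 + 38y3 + 28y4
  subject to:
    y1 + 4y3 + 2y4 >= 2
    y2 + 2y3 + 2y4 >= 4
    y1, y2, y3, y4 >= 0

Solving the primal: x* = (5.5, 8).
  primal value c^T x* = 43.
Solving the dual: y* = (0, 3, 0.5, 0).
  dual value b^T y* = 43.
Strong duality: c^T x* = b^T y*. Confirmed.

43


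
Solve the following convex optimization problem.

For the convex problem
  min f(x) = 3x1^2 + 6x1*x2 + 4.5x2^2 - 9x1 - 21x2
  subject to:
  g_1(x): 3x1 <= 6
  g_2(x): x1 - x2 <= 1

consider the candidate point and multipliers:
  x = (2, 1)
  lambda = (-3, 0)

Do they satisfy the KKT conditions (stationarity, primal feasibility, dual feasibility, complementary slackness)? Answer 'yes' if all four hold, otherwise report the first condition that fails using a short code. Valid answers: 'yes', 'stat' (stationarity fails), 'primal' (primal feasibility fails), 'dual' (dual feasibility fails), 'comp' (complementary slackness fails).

Gradient of f: grad f(x) = Q x + c = (9, 0)
Constraint values g_i(x) = a_i^T x - b_i:
  g_1((2, 1)) = 0
  g_2((2, 1)) = 0
Stationarity residual: grad f(x) + sum_i lambda_i a_i = (0, 0)
  -> stationarity OK
Primal feasibility (all g_i <= 0): OK
Dual feasibility (all lambda_i >= 0): FAILS
Complementary slackness (lambda_i * g_i(x) = 0 for all i): OK

Verdict: the first failing condition is dual_feasibility -> dual.

dual


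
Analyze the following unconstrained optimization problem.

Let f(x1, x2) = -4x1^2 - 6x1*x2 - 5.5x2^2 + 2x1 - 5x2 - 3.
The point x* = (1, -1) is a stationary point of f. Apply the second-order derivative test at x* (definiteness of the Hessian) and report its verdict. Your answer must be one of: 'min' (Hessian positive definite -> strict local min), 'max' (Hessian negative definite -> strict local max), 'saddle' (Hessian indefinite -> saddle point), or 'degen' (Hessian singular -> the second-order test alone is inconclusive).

Compute the Hessian H = grad^2 f:
  H = [[-8, -6], [-6, -11]]
Verify stationarity: grad f(x*) = H x* + g = (0, 0).
Eigenvalues of H: -15.6847, -3.3153.
Both eigenvalues < 0, so H is negative definite -> x* is a strict local max.

max


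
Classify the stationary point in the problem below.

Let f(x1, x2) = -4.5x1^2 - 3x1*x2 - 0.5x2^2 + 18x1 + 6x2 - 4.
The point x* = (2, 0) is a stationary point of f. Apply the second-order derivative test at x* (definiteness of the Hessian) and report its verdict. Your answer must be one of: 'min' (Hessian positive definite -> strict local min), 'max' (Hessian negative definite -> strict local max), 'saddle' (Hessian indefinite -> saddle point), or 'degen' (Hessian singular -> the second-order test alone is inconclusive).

Compute the Hessian H = grad^2 f:
  H = [[-9, -3], [-3, -1]]
Verify stationarity: grad f(x*) = H x* + g = (0, 0).
Eigenvalues of H: -10, 0.
H has a zero eigenvalue (singular; negative semidefinite but not definite), so H is neither positive definite, negative definite, nor indefinite. The second-order test alone is inconclusive -> degen.
(Indeed, f is constant along the null direction of H through x*, so x* is not a strict local extremum.)

degen


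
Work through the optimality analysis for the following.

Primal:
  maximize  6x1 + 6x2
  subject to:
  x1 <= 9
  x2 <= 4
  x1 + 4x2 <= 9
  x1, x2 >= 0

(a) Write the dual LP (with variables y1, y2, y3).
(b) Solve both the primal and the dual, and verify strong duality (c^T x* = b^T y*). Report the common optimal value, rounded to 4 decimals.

The standard primal-dual pair for 'max c^T x s.t. A x <= b, x >= 0' is:
  Dual:  min b^T y  s.t.  A^T y >= c,  y >= 0.

So the dual LP is:
  minimize  9y1 + 4y2 + 9y3
  subject to:
    y1 + y3 >= 6
    y2 + 4y3 >= 6
    y1, y2, y3 >= 0

Solving the primal: x* = (9, 0).
  primal value c^T x* = 54.
Solving the dual: y* = (4.5, 0, 1.5).
  dual value b^T y* = 54.
Strong duality: c^T x* = b^T y*. Confirmed.

54


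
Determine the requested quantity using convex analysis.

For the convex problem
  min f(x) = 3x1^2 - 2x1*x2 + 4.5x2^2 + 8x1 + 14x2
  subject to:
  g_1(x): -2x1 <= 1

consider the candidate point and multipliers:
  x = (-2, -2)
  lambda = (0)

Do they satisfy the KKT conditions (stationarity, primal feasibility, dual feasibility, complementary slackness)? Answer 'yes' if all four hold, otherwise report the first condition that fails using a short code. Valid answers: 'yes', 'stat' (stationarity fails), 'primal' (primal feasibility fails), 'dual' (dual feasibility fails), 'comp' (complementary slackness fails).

Gradient of f: grad f(x) = Q x + c = (0, 0)
Constraint values g_i(x) = a_i^T x - b_i:
  g_1((-2, -2)) = 3
Stationarity residual: grad f(x) + sum_i lambda_i a_i = (0, 0)
  -> stationarity OK
Primal feasibility (all g_i <= 0): FAILS
Dual feasibility (all lambda_i >= 0): OK
Complementary slackness (lambda_i * g_i(x) = 0 for all i): OK

Verdict: the first failing condition is primal_feasibility -> primal.

primal


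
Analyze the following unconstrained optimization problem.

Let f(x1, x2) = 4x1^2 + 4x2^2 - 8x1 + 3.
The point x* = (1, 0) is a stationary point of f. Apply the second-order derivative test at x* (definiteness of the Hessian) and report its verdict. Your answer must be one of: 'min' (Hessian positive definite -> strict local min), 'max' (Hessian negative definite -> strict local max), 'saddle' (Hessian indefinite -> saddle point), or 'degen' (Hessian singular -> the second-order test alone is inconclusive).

Compute the Hessian H = grad^2 f:
  H = [[8, 0], [0, 8]]
Verify stationarity: grad f(x*) = H x* + g = (0, 0).
Eigenvalues of H: 8, 8.
Both eigenvalues > 0, so H is positive definite -> x* is a strict local min.

min


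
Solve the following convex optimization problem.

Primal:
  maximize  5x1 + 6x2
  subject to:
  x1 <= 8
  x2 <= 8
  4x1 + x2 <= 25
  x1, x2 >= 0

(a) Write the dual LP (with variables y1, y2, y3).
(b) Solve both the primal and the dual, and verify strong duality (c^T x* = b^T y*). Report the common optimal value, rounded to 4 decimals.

The standard primal-dual pair for 'max c^T x s.t. A x <= b, x >= 0' is:
  Dual:  min b^T y  s.t.  A^T y >= c,  y >= 0.

So the dual LP is:
  minimize  8y1 + 8y2 + 25y3
  subject to:
    y1 + 4y3 >= 5
    y2 + y3 >= 6
    y1, y2, y3 >= 0

Solving the primal: x* = (4.25, 8).
  primal value c^T x* = 69.25.
Solving the dual: y* = (0, 4.75, 1.25).
  dual value b^T y* = 69.25.
Strong duality: c^T x* = b^T y*. Confirmed.

69.25


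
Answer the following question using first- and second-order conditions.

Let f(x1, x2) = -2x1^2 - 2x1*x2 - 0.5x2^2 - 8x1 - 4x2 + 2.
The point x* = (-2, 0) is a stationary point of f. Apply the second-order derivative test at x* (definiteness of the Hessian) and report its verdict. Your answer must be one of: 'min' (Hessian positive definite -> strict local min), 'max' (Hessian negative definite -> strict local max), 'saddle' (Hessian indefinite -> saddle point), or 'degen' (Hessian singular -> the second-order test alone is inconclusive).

Compute the Hessian H = grad^2 f:
  H = [[-4, -2], [-2, -1]]
Verify stationarity: grad f(x*) = H x* + g = (0, 0).
Eigenvalues of H: -5, 0.
H has a zero eigenvalue (singular; negative semidefinite but not definite), so H is neither positive definite, negative definite, nor indefinite. The second-order test alone is inconclusive -> degen.
(Indeed, f is constant along the null direction of H through x*, so x* is not a strict local extremum.)

degen


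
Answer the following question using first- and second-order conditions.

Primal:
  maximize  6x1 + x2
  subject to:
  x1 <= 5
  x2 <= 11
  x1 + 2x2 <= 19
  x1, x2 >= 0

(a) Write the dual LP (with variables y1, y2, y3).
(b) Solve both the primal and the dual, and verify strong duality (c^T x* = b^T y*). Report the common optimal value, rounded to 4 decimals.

The standard primal-dual pair for 'max c^T x s.t. A x <= b, x >= 0' is:
  Dual:  min b^T y  s.t.  A^T y >= c,  y >= 0.

So the dual LP is:
  minimize  5y1 + 11y2 + 19y3
  subject to:
    y1 + y3 >= 6
    y2 + 2y3 >= 1
    y1, y2, y3 >= 0

Solving the primal: x* = (5, 7).
  primal value c^T x* = 37.
Solving the dual: y* = (5.5, 0, 0.5).
  dual value b^T y* = 37.
Strong duality: c^T x* = b^T y*. Confirmed.

37


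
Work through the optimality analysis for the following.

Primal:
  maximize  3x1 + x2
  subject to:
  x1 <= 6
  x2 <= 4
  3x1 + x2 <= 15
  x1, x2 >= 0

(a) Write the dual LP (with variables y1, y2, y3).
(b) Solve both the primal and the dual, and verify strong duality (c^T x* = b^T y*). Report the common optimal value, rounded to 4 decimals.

The standard primal-dual pair for 'max c^T x s.t. A x <= b, x >= 0' is:
  Dual:  min b^T y  s.t.  A^T y >= c,  y >= 0.

So the dual LP is:
  minimize  6y1 + 4y2 + 15y3
  subject to:
    y1 + 3y3 >= 3
    y2 + y3 >= 1
    y1, y2, y3 >= 0

Solving the primal: x* = (5, 0).
  primal value c^T x* = 15.
Solving the dual: y* = (0, 0, 1).
  dual value b^T y* = 15.
Strong duality: c^T x* = b^T y*. Confirmed.

15


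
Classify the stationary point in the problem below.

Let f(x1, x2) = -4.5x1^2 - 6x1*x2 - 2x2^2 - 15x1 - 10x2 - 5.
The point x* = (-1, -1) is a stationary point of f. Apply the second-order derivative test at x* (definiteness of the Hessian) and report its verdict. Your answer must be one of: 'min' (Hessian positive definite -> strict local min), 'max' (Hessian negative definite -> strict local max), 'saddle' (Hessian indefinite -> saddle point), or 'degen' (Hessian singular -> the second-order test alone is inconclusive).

Compute the Hessian H = grad^2 f:
  H = [[-9, -6], [-6, -4]]
Verify stationarity: grad f(x*) = H x* + g = (0, 0).
Eigenvalues of H: -13, 0.
H has a zero eigenvalue (singular; negative semidefinite but not definite), so H is neither positive definite, negative definite, nor indefinite. The second-order test alone is inconclusive -> degen.
(Indeed, f is constant along the null direction of H through x*, so x* is not a strict local extremum.)

degen


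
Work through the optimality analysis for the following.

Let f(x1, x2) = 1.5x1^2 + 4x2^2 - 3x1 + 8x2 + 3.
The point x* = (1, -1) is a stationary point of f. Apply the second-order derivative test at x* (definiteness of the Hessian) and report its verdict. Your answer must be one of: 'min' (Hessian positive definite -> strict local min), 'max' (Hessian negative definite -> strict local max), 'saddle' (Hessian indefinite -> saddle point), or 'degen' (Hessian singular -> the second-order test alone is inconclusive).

Compute the Hessian H = grad^2 f:
  H = [[3, 0], [0, 8]]
Verify stationarity: grad f(x*) = H x* + g = (0, 0).
Eigenvalues of H: 3, 8.
Both eigenvalues > 0, so H is positive definite -> x* is a strict local min.

min


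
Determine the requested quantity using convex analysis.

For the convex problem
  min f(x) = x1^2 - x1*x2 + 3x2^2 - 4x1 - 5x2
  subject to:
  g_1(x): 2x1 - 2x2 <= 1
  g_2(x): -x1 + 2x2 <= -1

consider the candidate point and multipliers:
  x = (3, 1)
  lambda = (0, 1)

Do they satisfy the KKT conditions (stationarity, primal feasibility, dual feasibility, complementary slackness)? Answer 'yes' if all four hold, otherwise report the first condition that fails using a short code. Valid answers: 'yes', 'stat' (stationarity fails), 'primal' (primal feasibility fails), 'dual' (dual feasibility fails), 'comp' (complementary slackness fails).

Gradient of f: grad f(x) = Q x + c = (1, -2)
Constraint values g_i(x) = a_i^T x - b_i:
  g_1((3, 1)) = 3
  g_2((3, 1)) = 0
Stationarity residual: grad f(x) + sum_i lambda_i a_i = (0, 0)
  -> stationarity OK
Primal feasibility (all g_i <= 0): FAILS
Dual feasibility (all lambda_i >= 0): OK
Complementary slackness (lambda_i * g_i(x) = 0 for all i): OK

Verdict: the first failing condition is primal_feasibility -> primal.

primal


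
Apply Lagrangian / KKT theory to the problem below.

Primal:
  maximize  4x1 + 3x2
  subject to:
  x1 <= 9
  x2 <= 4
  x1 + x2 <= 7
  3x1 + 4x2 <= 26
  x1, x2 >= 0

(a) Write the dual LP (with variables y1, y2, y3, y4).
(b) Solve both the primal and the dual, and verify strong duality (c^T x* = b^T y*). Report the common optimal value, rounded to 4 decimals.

The standard primal-dual pair for 'max c^T x s.t. A x <= b, x >= 0' is:
  Dual:  min b^T y  s.t.  A^T y >= c,  y >= 0.

So the dual LP is:
  minimize  9y1 + 4y2 + 7y3 + 26y4
  subject to:
    y1 + y3 + 3y4 >= 4
    y2 + y3 + 4y4 >= 3
    y1, y2, y3, y4 >= 0

Solving the primal: x* = (7, 0).
  primal value c^T x* = 28.
Solving the dual: y* = (0, 0, 4, 0).
  dual value b^T y* = 28.
Strong duality: c^T x* = b^T y*. Confirmed.

28


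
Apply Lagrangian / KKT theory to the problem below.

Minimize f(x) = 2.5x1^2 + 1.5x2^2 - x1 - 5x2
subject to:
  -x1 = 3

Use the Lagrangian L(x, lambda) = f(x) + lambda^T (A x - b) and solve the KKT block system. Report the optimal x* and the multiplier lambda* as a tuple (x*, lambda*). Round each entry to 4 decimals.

Form the Lagrangian:
  L(x, lambda) = (1/2) x^T Q x + c^T x + lambda^T (A x - b)
Stationarity (grad_x L = 0): Q x + c + A^T lambda = 0.
Primal feasibility: A x = b.

This gives the KKT block system:
  [ Q   A^T ] [ x     ]   [-c ]
  [ A    0  ] [ lambda ] = [ b ]

Solving the linear system:
  x*      = (-3, 1.6667)
  lambda* = (-16)
  f(x*)   = 21.3333

x* = (-3, 1.6667), lambda* = (-16)


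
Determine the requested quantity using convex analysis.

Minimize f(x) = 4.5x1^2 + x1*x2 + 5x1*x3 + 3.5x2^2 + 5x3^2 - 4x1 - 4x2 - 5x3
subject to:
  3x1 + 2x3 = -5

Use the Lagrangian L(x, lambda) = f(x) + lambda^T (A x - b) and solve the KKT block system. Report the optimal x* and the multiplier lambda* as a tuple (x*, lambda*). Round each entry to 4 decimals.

Form the Lagrangian:
  L(x, lambda) = (1/2) x^T Q x + c^T x + lambda^T (A x - b)
Stationarity (grad_x L = 0): Q x + c + A^T lambda = 0.
Primal feasibility: A x = b.

This gives the KKT block system:
  [ Q   A^T ] [ x     ]   [-c ]
  [ A    0  ] [ lambda ] = [ b ]

Solving the linear system:
  x*      = (-1.7773, 0.8253, 0.1659)
  lambda* = (6.1135)
  f(x*)   = 16.7729

x* = (-1.7773, 0.8253, 0.1659), lambda* = (6.1135)


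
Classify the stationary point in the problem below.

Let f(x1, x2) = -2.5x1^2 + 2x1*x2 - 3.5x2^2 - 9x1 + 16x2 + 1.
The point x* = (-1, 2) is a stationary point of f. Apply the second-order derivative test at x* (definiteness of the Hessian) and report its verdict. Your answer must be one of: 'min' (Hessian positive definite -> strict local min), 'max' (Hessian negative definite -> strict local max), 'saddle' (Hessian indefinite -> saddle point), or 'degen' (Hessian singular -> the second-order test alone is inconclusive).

Compute the Hessian H = grad^2 f:
  H = [[-5, 2], [2, -7]]
Verify stationarity: grad f(x*) = H x* + g = (0, 0).
Eigenvalues of H: -8.2361, -3.7639.
Both eigenvalues < 0, so H is negative definite -> x* is a strict local max.

max


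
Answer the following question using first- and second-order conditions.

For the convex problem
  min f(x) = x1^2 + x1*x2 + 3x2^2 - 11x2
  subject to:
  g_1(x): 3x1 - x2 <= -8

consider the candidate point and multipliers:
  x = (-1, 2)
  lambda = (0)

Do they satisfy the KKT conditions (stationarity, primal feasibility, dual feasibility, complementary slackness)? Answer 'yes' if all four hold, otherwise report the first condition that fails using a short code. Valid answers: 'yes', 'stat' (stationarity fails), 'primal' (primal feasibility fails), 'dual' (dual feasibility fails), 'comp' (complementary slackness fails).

Gradient of f: grad f(x) = Q x + c = (0, 0)
Constraint values g_i(x) = a_i^T x - b_i:
  g_1((-1, 2)) = 3
Stationarity residual: grad f(x) + sum_i lambda_i a_i = (0, 0)
  -> stationarity OK
Primal feasibility (all g_i <= 0): FAILS
Dual feasibility (all lambda_i >= 0): OK
Complementary slackness (lambda_i * g_i(x) = 0 for all i): OK

Verdict: the first failing condition is primal_feasibility -> primal.

primal


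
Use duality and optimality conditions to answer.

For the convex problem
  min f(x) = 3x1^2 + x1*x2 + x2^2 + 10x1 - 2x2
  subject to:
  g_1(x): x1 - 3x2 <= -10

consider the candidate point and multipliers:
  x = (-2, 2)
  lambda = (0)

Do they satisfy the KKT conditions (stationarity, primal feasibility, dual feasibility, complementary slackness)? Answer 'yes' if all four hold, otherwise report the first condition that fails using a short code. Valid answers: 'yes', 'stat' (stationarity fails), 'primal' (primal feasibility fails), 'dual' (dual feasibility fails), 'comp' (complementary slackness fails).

Gradient of f: grad f(x) = Q x + c = (0, 0)
Constraint values g_i(x) = a_i^T x - b_i:
  g_1((-2, 2)) = 2
Stationarity residual: grad f(x) + sum_i lambda_i a_i = (0, 0)
  -> stationarity OK
Primal feasibility (all g_i <= 0): FAILS
Dual feasibility (all lambda_i >= 0): OK
Complementary slackness (lambda_i * g_i(x) = 0 for all i): OK

Verdict: the first failing condition is primal_feasibility -> primal.

primal


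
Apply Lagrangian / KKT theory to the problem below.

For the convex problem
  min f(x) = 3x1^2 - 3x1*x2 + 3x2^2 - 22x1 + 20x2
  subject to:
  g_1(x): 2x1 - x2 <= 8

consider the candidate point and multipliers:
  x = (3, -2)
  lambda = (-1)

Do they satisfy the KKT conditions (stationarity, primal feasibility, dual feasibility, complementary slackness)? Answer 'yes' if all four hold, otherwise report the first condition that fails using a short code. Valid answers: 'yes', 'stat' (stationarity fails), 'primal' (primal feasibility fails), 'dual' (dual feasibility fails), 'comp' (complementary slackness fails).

Gradient of f: grad f(x) = Q x + c = (2, -1)
Constraint values g_i(x) = a_i^T x - b_i:
  g_1((3, -2)) = 0
Stationarity residual: grad f(x) + sum_i lambda_i a_i = (0, 0)
  -> stationarity OK
Primal feasibility (all g_i <= 0): OK
Dual feasibility (all lambda_i >= 0): FAILS
Complementary slackness (lambda_i * g_i(x) = 0 for all i): OK

Verdict: the first failing condition is dual_feasibility -> dual.

dual


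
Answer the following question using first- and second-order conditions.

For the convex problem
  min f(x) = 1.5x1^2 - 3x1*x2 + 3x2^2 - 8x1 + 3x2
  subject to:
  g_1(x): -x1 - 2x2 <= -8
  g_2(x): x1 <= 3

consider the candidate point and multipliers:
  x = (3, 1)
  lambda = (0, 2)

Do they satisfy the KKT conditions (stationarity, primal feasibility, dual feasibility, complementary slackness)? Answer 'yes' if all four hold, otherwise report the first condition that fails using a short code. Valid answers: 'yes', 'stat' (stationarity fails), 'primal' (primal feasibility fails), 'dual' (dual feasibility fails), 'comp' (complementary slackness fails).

Gradient of f: grad f(x) = Q x + c = (-2, 0)
Constraint values g_i(x) = a_i^T x - b_i:
  g_1((3, 1)) = 3
  g_2((3, 1)) = 0
Stationarity residual: grad f(x) + sum_i lambda_i a_i = (0, 0)
  -> stationarity OK
Primal feasibility (all g_i <= 0): FAILS
Dual feasibility (all lambda_i >= 0): OK
Complementary slackness (lambda_i * g_i(x) = 0 for all i): OK

Verdict: the first failing condition is primal_feasibility -> primal.

primal


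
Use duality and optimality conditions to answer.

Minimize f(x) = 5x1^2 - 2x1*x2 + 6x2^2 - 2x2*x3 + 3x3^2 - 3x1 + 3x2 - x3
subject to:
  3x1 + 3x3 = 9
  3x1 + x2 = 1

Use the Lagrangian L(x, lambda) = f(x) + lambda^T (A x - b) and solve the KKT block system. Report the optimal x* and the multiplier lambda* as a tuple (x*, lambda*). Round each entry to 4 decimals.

Form the Lagrangian:
  L(x, lambda) = (1/2) x^T Q x + c^T x + lambda^T (A x - b)
Stationarity (grad_x L = 0): Q x + c + A^T lambda = 0.
Primal feasibility: A x = b.

This gives the KKT block system:
  [ Q   A^T ] [ x     ]   [-c ]
  [ A    0  ] [ lambda ] = [ b ]

Solving the linear system:
  x*      = (0.379, -0.1371, 2.621)
  lambda* = (-5, 4.6452)
  f(x*)   = 18.0927

x* = (0.379, -0.1371, 2.621), lambda* = (-5, 4.6452)


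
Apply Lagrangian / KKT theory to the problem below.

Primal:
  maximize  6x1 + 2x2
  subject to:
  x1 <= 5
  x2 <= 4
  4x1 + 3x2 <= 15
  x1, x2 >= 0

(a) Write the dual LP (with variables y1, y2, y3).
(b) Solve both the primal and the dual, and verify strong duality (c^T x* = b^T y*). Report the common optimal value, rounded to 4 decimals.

The standard primal-dual pair for 'max c^T x s.t. A x <= b, x >= 0' is:
  Dual:  min b^T y  s.t.  A^T y >= c,  y >= 0.

So the dual LP is:
  minimize  5y1 + 4y2 + 15y3
  subject to:
    y1 + 4y3 >= 6
    y2 + 3y3 >= 2
    y1, y2, y3 >= 0

Solving the primal: x* = (3.75, 0).
  primal value c^T x* = 22.5.
Solving the dual: y* = (0, 0, 1.5).
  dual value b^T y* = 22.5.
Strong duality: c^T x* = b^T y*. Confirmed.

22.5
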